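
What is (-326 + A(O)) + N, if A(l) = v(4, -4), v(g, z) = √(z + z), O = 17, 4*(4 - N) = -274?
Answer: -507/2 + 2*I*√2 ≈ -253.5 + 2.8284*I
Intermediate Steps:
N = 145/2 (N = 4 - ¼*(-274) = 4 + 137/2 = 145/2 ≈ 72.500)
v(g, z) = √2*√z (v(g, z) = √(2*z) = √2*√z)
A(l) = 2*I*√2 (A(l) = √2*√(-4) = √2*(2*I) = 2*I*√2)
(-326 + A(O)) + N = (-326 + 2*I*√2) + 145/2 = -507/2 + 2*I*√2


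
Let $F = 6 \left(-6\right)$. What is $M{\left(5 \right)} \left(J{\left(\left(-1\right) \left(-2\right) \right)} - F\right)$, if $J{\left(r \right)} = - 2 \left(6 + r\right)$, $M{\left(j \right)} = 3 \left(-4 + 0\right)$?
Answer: $-240$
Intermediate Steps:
$F = -36$
$M{\left(j \right)} = -12$ ($M{\left(j \right)} = 3 \left(-4\right) = -12$)
$J{\left(r \right)} = -12 - 2 r$
$M{\left(5 \right)} \left(J{\left(\left(-1\right) \left(-2\right) \right)} - F\right) = - 12 \left(\left(-12 - 2 \left(\left(-1\right) \left(-2\right)\right)\right) - -36\right) = - 12 \left(\left(-12 - 4\right) + 36\right) = - 12 \left(-16 + 36\right) = \left(-12\right) 20 = -240$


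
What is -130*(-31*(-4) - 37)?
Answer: -11310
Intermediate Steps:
-130*(-31*(-4) - 37) = -130*(124 - 37) = -130*87 = -11310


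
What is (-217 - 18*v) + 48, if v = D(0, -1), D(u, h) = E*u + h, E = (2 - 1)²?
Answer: -151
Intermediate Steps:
E = 1 (E = 1² = 1)
D(u, h) = h + u (D(u, h) = 1*u + h = u + h = h + u)
v = -1 (v = -1 + 0 = -1)
(-217 - 18*v) + 48 = (-217 - 18*(-1)) + 48 = (-217 + 18) + 48 = -199 + 48 = -151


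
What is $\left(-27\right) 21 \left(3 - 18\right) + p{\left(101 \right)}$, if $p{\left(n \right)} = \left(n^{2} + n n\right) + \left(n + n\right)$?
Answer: $29109$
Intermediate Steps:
$p{\left(n \right)} = 2 n + 2 n^{2}$ ($p{\left(n \right)} = \left(n^{2} + n^{2}\right) + 2 n = 2 n^{2} + 2 n = 2 n + 2 n^{2}$)
$\left(-27\right) 21 \left(3 - 18\right) + p{\left(101 \right)} = \left(-27\right) 21 \left(3 - 18\right) + 2 \cdot 101 \left(1 + 101\right) = \left(-567\right) \left(-15\right) + 2 \cdot 101 \cdot 102 = 8505 + 20604 = 29109$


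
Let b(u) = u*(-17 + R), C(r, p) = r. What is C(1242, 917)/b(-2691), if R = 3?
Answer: 3/91 ≈ 0.032967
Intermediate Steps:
b(u) = -14*u (b(u) = u*(-17 + 3) = u*(-14) = -14*u)
C(1242, 917)/b(-2691) = 1242/((-14*(-2691))) = 1242/37674 = 1242*(1/37674) = 3/91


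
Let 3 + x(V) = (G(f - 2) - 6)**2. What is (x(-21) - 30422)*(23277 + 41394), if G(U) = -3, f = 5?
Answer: -1962376824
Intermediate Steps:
x(V) = 78 (x(V) = -3 + (-3 - 6)**2 = -3 + (-9)**2 = -3 + 81 = 78)
(x(-21) - 30422)*(23277 + 41394) = (78 - 30422)*(23277 + 41394) = -30344*64671 = -1962376824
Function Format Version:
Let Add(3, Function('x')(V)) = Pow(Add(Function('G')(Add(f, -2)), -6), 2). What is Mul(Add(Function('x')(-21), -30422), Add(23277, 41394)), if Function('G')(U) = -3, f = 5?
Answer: -1962376824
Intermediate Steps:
Function('x')(V) = 78 (Function('x')(V) = Add(-3, Pow(Add(-3, -6), 2)) = Add(-3, Pow(-9, 2)) = Add(-3, 81) = 78)
Mul(Add(Function('x')(-21), -30422), Add(23277, 41394)) = Mul(Add(78, -30422), Add(23277, 41394)) = Mul(-30344, 64671) = -1962376824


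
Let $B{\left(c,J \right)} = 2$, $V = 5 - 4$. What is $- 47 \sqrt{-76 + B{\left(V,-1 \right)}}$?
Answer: $- 47 i \sqrt{74} \approx - 404.31 i$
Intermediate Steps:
$V = 1$ ($V = 5 - 4 = 1$)
$- 47 \sqrt{-76 + B{\left(V,-1 \right)}} = - 47 \sqrt{-76 + 2} = - 47 \sqrt{-74} = - 47 i \sqrt{74}$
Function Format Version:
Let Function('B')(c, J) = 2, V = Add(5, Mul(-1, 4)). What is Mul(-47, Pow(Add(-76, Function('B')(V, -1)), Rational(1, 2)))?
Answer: Mul(-47, I, Pow(74, Rational(1, 2))) ≈ Mul(-404.31, I)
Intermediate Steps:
V = 1 (V = Add(5, -4) = 1)
Mul(-47, Pow(Add(-76, Function('B')(V, -1)), Rational(1, 2))) = Mul(-47, Pow(Add(-76, 2), Rational(1, 2))) = Mul(-47, Pow(-74, Rational(1, 2))) = Mul(-47, Mul(I, Pow(74, Rational(1, 2)))) = Mul(-47, I, Pow(74, Rational(1, 2)))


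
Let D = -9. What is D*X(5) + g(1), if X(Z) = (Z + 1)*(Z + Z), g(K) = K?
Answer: -539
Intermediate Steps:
X(Z) = 2*Z*(1 + Z) (X(Z) = (1 + Z)*(2*Z) = 2*Z*(1 + Z))
D*X(5) + g(1) = -18*5*(1 + 5) + 1 = -18*5*6 + 1 = -9*60 + 1 = -540 + 1 = -539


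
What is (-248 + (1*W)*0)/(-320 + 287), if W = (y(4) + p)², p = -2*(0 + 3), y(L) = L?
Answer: 248/33 ≈ 7.5152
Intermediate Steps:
p = -6 (p = -2*3 = -6)
W = 4 (W = (4 - 6)² = (-2)² = 4)
(-248 + (1*W)*0)/(-320 + 287) = (-248 + (1*4)*0)/(-320 + 287) = (-248 + 4*0)/(-33) = (-248 + 0)*(-1/33) = -248*(-1/33) = 248/33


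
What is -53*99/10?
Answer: -5247/10 ≈ -524.70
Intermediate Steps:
-53*99/10 = -5247*⅒ = -5247/10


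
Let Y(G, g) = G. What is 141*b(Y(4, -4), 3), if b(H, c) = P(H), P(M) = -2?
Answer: -282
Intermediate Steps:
b(H, c) = -2
141*b(Y(4, -4), 3) = 141*(-2) = -282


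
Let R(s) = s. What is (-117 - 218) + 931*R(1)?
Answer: 596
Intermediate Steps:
(-117 - 218) + 931*R(1) = (-117 - 218) + 931*1 = -335 + 931 = 596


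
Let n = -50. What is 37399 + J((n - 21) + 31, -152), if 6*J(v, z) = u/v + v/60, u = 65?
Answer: 5385401/144 ≈ 37399.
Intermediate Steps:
J(v, z) = v/360 + 65/(6*v) (J(v, z) = (65/v + v/60)/6 = v/360 + 65/(6*v))
37399 + J((n - 21) + 31, -152) = 37399 + (3900 + ((-50 - 21) + 31)²)/(360*((-50 - 21) + 31)) = 37399 + (3900 + (-71 + 31)²)/(360*(-71 + 31)) = 37399 + (1/360)*(3900 + (-40)²)/(-40) = 37399 + (1/360)*(-1/40)*(3900 + 1600) = 37399 + (1/360)*(-1/40)*5500 = 37399 - 55/144 = 5385401/144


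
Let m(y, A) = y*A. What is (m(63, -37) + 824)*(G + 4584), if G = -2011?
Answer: -3877511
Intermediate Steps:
m(y, A) = A*y
(m(63, -37) + 824)*(G + 4584) = (-37*63 + 824)*(-2011 + 4584) = (-2331 + 824)*2573 = -1507*2573 = -3877511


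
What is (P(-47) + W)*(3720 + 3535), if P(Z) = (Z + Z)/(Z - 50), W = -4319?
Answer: -3038749495/97 ≈ -3.1327e+7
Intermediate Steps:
P(Z) = 2*Z/(-50 + Z) (P(Z) = (2*Z)/(-50 + Z) = 2*Z/(-50 + Z))
(P(-47) + W)*(3720 + 3535) = (2*(-47)/(-50 - 47) - 4319)*(3720 + 3535) = (2*(-47)/(-97) - 4319)*7255 = (2*(-47)*(-1/97) - 4319)*7255 = (94/97 - 4319)*7255 = -418849/97*7255 = -3038749495/97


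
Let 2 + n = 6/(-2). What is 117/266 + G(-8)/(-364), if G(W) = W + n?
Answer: 253/532 ≈ 0.47556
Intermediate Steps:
n = -5 (n = -2 + 6/(-2) = -2 + 6*(-½) = -2 - 3 = -5)
G(W) = -5 + W (G(W) = W - 5 = -5 + W)
117/266 + G(-8)/(-364) = 117/266 + (-5 - 8)/(-364) = 117*(1/266) - 13*(-1/364) = 117/266 + 1/28 = 253/532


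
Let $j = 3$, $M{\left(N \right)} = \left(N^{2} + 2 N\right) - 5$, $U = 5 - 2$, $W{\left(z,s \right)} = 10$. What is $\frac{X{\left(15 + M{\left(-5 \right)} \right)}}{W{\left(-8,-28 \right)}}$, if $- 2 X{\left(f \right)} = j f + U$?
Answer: $- \frac{39}{10} \approx -3.9$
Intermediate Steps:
$U = 3$ ($U = 5 - 2 = 3$)
$M{\left(N \right)} = -5 + N^{2} + 2 N$
$X{\left(f \right)} = - \frac{3}{2} - \frac{3 f}{2}$ ($X{\left(f \right)} = - \frac{3 f + 3}{2} = - \frac{3 + 3 f}{2} = - \frac{3}{2} - \frac{3 f}{2}$)
$\frac{X{\left(15 + M{\left(-5 \right)} \right)}}{W{\left(-8,-28 \right)}} = \frac{- \frac{3}{2} - \frac{3 \left(15 + \left(-5 + \left(-5\right)^{2} + 2 \left(-5\right)\right)\right)}{2}}{10} = \left(- \frac{3}{2} - \frac{3 \left(15 - -10\right)}{2}\right) \frac{1}{10} = \left(- \frac{3}{2} - \frac{3 \left(15 + 10\right)}{2}\right) \frac{1}{10} = \left(- \frac{3}{2} - \frac{75}{2}\right) \frac{1}{10} = \left(-39\right) \frac{1}{10} = - \frac{39}{10}$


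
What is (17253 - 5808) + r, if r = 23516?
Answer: 34961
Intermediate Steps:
(17253 - 5808) + r = (17253 - 5808) + 23516 = 11445 + 23516 = 34961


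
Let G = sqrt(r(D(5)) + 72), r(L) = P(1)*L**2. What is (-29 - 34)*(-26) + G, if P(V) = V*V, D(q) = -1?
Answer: 1638 + sqrt(73) ≈ 1646.5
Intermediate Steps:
P(V) = V**2
r(L) = L**2 (r(L) = 1**2*L**2 = 1*L**2 = L**2)
G = sqrt(73) (G = sqrt((-1)**2 + 72) = sqrt(1 + 72) = sqrt(73) ≈ 8.5440)
(-29 - 34)*(-26) + G = (-29 - 34)*(-26) + sqrt(73) = -63*(-26) + sqrt(73) = 1638 + sqrt(73)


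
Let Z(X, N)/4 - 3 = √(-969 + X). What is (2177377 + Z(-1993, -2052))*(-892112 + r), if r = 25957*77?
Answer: 2409448587453 + 4426308*I*√2962 ≈ 2.4094e+12 + 2.409e+8*I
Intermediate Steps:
r = 1998689
Z(X, N) = 12 + 4*√(-969 + X)
(2177377 + Z(-1993, -2052))*(-892112 + r) = (2177377 + (12 + 4*√(-969 - 1993)))*(-892112 + 1998689) = (2177377 + (12 + 4*√(-2962)))*1106577 = (2177377 + (12 + 4*(I*√2962)))*1106577 = (2177377 + (12 + 4*I*√2962))*1106577 = (2177389 + 4*I*√2962)*1106577 = 2409448587453 + 4426308*I*√2962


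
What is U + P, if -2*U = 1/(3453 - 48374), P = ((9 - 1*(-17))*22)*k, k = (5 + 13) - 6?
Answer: 616675489/89842 ≈ 6864.0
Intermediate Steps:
k = 12 (k = 18 - 6 = 12)
P = 6864 (P = ((9 - 1*(-17))*22)*12 = ((9 + 17)*22)*12 = (26*22)*12 = 572*12 = 6864)
U = 1/89842 (U = -1/(2*(3453 - 48374)) = -½/(-44921) = -½*(-1/44921) = 1/89842 ≈ 1.1131e-5)
U + P = 1/89842 + 6864 = 616675489/89842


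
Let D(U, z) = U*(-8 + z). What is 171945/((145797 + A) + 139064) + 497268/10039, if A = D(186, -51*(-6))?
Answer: 170940986307/3416161271 ≈ 50.039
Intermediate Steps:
A = 55428 (A = 186*(-8 - 51*(-6)) = 186*(-8 + 306) = 186*298 = 55428)
171945/((145797 + A) + 139064) + 497268/10039 = 171945/((145797 + 55428) + 139064) + 497268/10039 = 171945/(201225 + 139064) + 497268*(1/10039) = 171945/340289 + 497268/10039 = 170940986307/3416161271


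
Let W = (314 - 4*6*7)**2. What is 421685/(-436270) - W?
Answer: -1859990601/87254 ≈ -21317.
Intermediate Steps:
W = 21316 (W = (314 - 24*7)**2 = (314 - 168)**2 = 146**2 = 21316)
421685/(-436270) - W = 421685/(-436270) - 1*21316 = 421685*(-1/436270) - 21316 = -84337/87254 - 21316 = -1859990601/87254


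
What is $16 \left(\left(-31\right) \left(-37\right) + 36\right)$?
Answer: $18928$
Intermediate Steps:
$16 \left(\left(-31\right) \left(-37\right) + 36\right) = 16 \left(1147 + 36\right) = 16 \cdot 1183 = 18928$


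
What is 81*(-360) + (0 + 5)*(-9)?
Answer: -29205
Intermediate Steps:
81*(-360) + (0 + 5)*(-9) = -29160 + 5*(-9) = -29160 - 45 = -29205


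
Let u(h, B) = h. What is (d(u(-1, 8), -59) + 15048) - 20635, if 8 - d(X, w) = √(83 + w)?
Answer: -5579 - 2*√6 ≈ -5583.9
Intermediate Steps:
d(X, w) = 8 - √(83 + w)
(d(u(-1, 8), -59) + 15048) - 20635 = ((8 - √(83 - 59)) + 15048) - 20635 = ((8 - √24) + 15048) - 20635 = ((8 - 2*√6) + 15048) - 20635 = (15056 - 2*√6) - 20635 = -5579 - 2*√6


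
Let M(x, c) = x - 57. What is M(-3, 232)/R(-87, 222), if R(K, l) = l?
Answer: -10/37 ≈ -0.27027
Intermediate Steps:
M(x, c) = -57 + x
M(-3, 232)/R(-87, 222) = (-57 - 3)/222 = -60*1/222 = -10/37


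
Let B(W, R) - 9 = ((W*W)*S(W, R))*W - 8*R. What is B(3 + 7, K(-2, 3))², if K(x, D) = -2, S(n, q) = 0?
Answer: 625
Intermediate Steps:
B(W, R) = 9 - 8*R (B(W, R) = 9 + (((W*W)*0)*W - 8*R) = 9 + ((W²*0)*W - 8*R) = 9 + (0*W - 8*R) = 9 + (0 - 8*R) = 9 - 8*R)
B(3 + 7, K(-2, 3))² = (9 - 8*(-2))² = (9 + 16)² = 25² = 625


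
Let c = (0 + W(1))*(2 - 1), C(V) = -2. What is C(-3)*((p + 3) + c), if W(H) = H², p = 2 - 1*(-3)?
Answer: -18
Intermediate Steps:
p = 5 (p = 2 + 3 = 5)
c = 1 (c = (0 + 1²)*(2 - 1) = (0 + 1)*1 = 1*1 = 1)
C(-3)*((p + 3) + c) = -2*((5 + 3) + 1) = -2*(8 + 1) = -2*9 = -18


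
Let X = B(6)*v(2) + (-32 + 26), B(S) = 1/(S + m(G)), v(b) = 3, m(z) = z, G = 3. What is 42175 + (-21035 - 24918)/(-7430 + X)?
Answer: 940935584/22307 ≈ 42181.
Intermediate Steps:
B(S) = 1/(3 + S) (B(S) = 1/(S + 3) = 1/(3 + S))
X = -17/3 (X = 3/(3 + 6) + (-32 + 26) = 3/9 - 6 = (⅑)*3 - 6 = ⅓ - 6 = -17/3 ≈ -5.6667)
42175 + (-21035 - 24918)/(-7430 + X) = 42175 + (-21035 - 24918)/(-7430 - 17/3) = 42175 - 45953/(-22307/3) = 42175 - 45953*(-3/22307) = 42175 + 137859/22307 = 940935584/22307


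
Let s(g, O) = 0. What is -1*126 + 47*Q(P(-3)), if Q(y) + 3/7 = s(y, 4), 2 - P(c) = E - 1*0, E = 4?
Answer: -1023/7 ≈ -146.14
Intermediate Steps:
P(c) = -2 (P(c) = 2 - (4 - 1*0) = 2 - (4 + 0) = 2 - 1*4 = 2 - 4 = -2)
Q(y) = -3/7 (Q(y) = -3/7 + 0 = -3/7)
-1*126 + 47*Q(P(-3)) = -1*126 + 47*(-3/7) = -126 - 141/7 = -1023/7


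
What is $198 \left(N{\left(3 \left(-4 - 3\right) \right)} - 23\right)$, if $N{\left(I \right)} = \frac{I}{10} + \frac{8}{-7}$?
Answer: $- \frac{181863}{35} \approx -5196.1$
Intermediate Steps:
$N{\left(I \right)} = - \frac{8}{7} + \frac{I}{10}$ ($N{\left(I \right)} = I \frac{1}{10} + 8 \left(- \frac{1}{7}\right) = \frac{I}{10} - \frac{8}{7} = - \frac{8}{7} + \frac{I}{10}$)
$198 \left(N{\left(3 \left(-4 - 3\right) \right)} - 23\right) = 198 \left(\left(- \frac{8}{7} + \frac{3 \left(-4 - 3\right)}{10}\right) - 23\right) = 198 \left(\left(- \frac{8}{7} + \frac{3 \left(-7\right)}{10}\right) - 23\right) = 198 \left(\left(- \frac{8}{7} + \frac{1}{10} \left(-21\right)\right) - 23\right) = 198 \left(\left(- \frac{8}{7} - \frac{21}{10}\right) - 23\right) = 198 \left(- \frac{227}{70} - 23\right) = 198 \left(- \frac{1837}{70}\right) = - \frac{181863}{35}$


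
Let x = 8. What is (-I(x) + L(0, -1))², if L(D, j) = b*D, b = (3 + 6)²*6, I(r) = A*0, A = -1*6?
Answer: 0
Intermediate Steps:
A = -6
I(r) = 0 (I(r) = -6*0 = 0)
b = 486 (b = 9²*6 = 81*6 = 486)
L(D, j) = 486*D
(-I(x) + L(0, -1))² = (-1*0 + 486*0)² = (0 + 0)² = 0² = 0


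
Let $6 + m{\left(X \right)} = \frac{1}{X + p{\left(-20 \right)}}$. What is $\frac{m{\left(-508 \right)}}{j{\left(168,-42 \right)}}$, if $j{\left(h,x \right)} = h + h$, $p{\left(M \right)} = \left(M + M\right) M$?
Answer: $- \frac{1751}{98112} \approx -0.017847$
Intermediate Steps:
$p{\left(M \right)} = 2 M^{2}$ ($p{\left(M \right)} = 2 M M = 2 M^{2}$)
$j{\left(h,x \right)} = 2 h$
$m{\left(X \right)} = -6 + \frac{1}{800 + X}$ ($m{\left(X \right)} = -6 + \frac{1}{X + 2 \left(-20\right)^{2}} = -6 + \frac{1}{X + 2 \cdot 400} = -6 + \frac{1}{X + 800} = -6 + \frac{1}{800 + X}$)
$\frac{m{\left(-508 \right)}}{j{\left(168,-42 \right)}} = \frac{\frac{1}{800 - 508} \left(-4799 - -3048\right)}{2 \cdot 168} = \frac{\frac{1}{292} \left(-4799 + 3048\right)}{336} = \frac{1}{292} \left(-1751\right) \frac{1}{336} = \left(- \frac{1751}{292}\right) \frac{1}{336} = - \frac{1751}{98112}$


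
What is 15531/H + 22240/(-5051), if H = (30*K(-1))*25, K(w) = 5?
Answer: -1650973/6313750 ≈ -0.26149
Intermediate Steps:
H = 3750 (H = (30*5)*25 = 150*25 = 3750)
15531/H + 22240/(-5051) = 15531/3750 + 22240/(-5051) = 15531*(1/3750) + 22240*(-1/5051) = 5177/1250 - 22240/5051 = -1650973/6313750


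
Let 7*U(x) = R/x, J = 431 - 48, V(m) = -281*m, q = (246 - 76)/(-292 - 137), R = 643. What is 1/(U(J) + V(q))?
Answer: 1150149/128347217 ≈ 0.0089612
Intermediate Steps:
q = -170/429 (q = 170/(-429) = 170*(-1/429) = -170/429 ≈ -0.39627)
J = 383
U(x) = 643/(7*x) (U(x) = (643/x)/7 = 643/(7*x))
1/(U(J) + V(q)) = 1/((643/7)/383 - 281*(-170/429)) = 1/((643/7)*(1/383) + 47770/429) = 1/(643/2681 + 47770/429) = 1/(128347217/1150149) = 1150149/128347217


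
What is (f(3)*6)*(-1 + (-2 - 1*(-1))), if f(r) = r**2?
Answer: -108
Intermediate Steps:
(f(3)*6)*(-1 + (-2 - 1*(-1))) = (3**2*6)*(-1 + (-2 - 1*(-1))) = (9*6)*(-1 + (-2 + 1)) = 54*(-1 - 1) = 54*(-2) = -108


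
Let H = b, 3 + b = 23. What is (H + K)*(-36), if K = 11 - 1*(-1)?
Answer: -1152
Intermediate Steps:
b = 20 (b = -3 + 23 = 20)
H = 20
K = 12 (K = 11 + 1 = 12)
(H + K)*(-36) = (20 + 12)*(-36) = 32*(-36) = -1152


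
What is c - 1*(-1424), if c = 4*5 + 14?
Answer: 1458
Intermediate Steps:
c = 34 (c = 20 + 14 = 34)
c - 1*(-1424) = 34 - 1*(-1424) = 34 + 1424 = 1458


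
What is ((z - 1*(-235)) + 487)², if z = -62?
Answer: 435600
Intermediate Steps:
((z - 1*(-235)) + 487)² = ((-62 - 1*(-235)) + 487)² = ((-62 + 235) + 487)² = (173 + 487)² = 660² = 435600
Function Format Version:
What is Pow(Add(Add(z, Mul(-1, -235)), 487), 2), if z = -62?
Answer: 435600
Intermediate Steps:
Pow(Add(Add(z, Mul(-1, -235)), 487), 2) = Pow(Add(Add(-62, Mul(-1, -235)), 487), 2) = Pow(Add(Add(-62, 235), 487), 2) = Pow(Add(173, 487), 2) = Pow(660, 2) = 435600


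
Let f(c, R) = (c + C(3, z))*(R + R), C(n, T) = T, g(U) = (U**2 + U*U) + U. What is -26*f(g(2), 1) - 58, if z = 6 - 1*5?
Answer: -630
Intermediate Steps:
g(U) = U + 2*U**2 (g(U) = (U**2 + U**2) + U = 2*U**2 + U = U + 2*U**2)
z = 1 (z = 6 - 5 = 1)
f(c, R) = 2*R*(1 + c) (f(c, R) = (c + 1)*(R + R) = (1 + c)*(2*R) = 2*R*(1 + c))
-26*f(g(2), 1) - 58 = -52*(1 + 2*(1 + 2*2)) - 58 = -52*(1 + 2*(1 + 4)) - 58 = -52*(1 + 2*5) - 58 = -52*(1 + 10) - 58 = -52*11 - 58 = -26*22 - 58 = -572 - 58 = -630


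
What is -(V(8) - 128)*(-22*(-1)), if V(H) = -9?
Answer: 3014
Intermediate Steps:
-(V(8) - 128)*(-22*(-1)) = -(-9 - 128)*(-22*(-1)) = -(-137)*22 = -1*(-3014) = 3014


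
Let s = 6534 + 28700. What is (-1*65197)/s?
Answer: -65197/35234 ≈ -1.8504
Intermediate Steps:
s = 35234
(-1*65197)/s = -1*65197/35234 = -65197*1/35234 = -65197/35234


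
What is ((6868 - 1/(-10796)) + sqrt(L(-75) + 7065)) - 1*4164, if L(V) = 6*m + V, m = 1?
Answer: 29192385/10796 + 2*sqrt(1749) ≈ 2787.6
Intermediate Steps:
L(V) = 6 + V (L(V) = 6*1 + V = 6 + V)
((6868 - 1/(-10796)) + sqrt(L(-75) + 7065)) - 1*4164 = ((6868 - 1/(-10796)) + sqrt((6 - 75) + 7065)) - 1*4164 = ((6868 - 1*(-1/10796)) + sqrt(-69 + 7065)) - 4164 = ((6868 + 1/10796) + sqrt(6996)) - 4164 = (74146929/10796 + 2*sqrt(1749)) - 4164 = 29192385/10796 + 2*sqrt(1749)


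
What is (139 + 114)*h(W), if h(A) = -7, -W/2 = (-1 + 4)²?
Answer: -1771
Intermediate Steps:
W = -18 (W = -2*(-1 + 4)² = -2*3² = -2*9 = -18)
(139 + 114)*h(W) = (139 + 114)*(-7) = 253*(-7) = -1771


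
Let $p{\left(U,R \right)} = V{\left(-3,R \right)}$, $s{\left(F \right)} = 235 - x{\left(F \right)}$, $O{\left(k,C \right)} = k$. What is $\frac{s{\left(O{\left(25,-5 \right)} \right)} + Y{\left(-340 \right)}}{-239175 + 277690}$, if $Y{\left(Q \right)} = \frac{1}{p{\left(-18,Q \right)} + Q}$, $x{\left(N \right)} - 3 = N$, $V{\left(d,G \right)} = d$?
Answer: $\frac{14200}{2642129} \approx 0.0053745$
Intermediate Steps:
$x{\left(N \right)} = 3 + N$
$s{\left(F \right)} = 232 - F$ ($s{\left(F \right)} = 235 - \left(3 + F\right) = 232 - F$)
$p{\left(U,R \right)} = -3$
$Y{\left(Q \right)} = \frac{1}{-3 + Q}$
$\frac{s{\left(O{\left(25,-5 \right)} \right)} + Y{\left(-340 \right)}}{-239175 + 277690} = \frac{\left(232 - 25\right) + \frac{1}{-3 - 340}}{-239175 + 277690} = \frac{\left(232 - 25\right) + \frac{1}{-343}}{38515} = \left(207 - \frac{1}{343}\right) \frac{1}{38515} = \frac{71000}{343} \cdot \frac{1}{38515} = \frac{14200}{2642129}$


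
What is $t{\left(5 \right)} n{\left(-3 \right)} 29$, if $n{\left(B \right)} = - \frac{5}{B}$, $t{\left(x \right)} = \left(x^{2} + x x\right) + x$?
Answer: $\frac{7975}{3} \approx 2658.3$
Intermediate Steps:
$t{\left(x \right)} = x + 2 x^{2}$ ($t{\left(x \right)} = \left(x^{2} + x^{2}\right) + x = 2 x^{2} + x = x + 2 x^{2}$)
$t{\left(5 \right)} n{\left(-3 \right)} 29 = 5 \left(1 + 2 \cdot 5\right) \left(- \frac{5}{-3}\right) 29 = 5 \left(1 + 10\right) \left(\left(-5\right) \left(- \frac{1}{3}\right)\right) 29 = 5 \cdot 11 \cdot \frac{5}{3} \cdot 29 = 55 \cdot \frac{5}{3} \cdot 29 = \frac{275}{3} \cdot 29 = \frac{7975}{3}$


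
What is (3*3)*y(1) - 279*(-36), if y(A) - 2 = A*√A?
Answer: 10071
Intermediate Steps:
y(A) = 2 + A^(3/2) (y(A) = 2 + A*√A = 2 + A^(3/2))
(3*3)*y(1) - 279*(-36) = (3*3)*(2 + 1^(3/2)) - 279*(-36) = 9*(2 + 1) + 10044 = 9*3 + 10044 = 27 + 10044 = 10071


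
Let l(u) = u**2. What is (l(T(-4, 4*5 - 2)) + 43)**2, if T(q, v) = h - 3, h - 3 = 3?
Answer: 2704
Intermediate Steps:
h = 6 (h = 3 + 3 = 6)
T(q, v) = 3 (T(q, v) = 6 - 3 = 3)
(l(T(-4, 4*5 - 2)) + 43)**2 = (3**2 + 43)**2 = (9 + 43)**2 = 52**2 = 2704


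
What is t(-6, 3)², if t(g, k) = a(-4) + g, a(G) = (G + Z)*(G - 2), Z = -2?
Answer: 900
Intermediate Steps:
a(G) = (-2 + G)² (a(G) = (G - 2)*(G - 2) = (-2 + G)*(-2 + G) = (-2 + G)²)
t(g, k) = 36 + g (t(g, k) = (4 + (-4)² - 4*(-4)) + g = (4 + 16 + 16) + g = 36 + g)
t(-6, 3)² = (36 - 6)² = 30² = 900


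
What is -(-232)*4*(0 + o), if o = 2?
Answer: 1856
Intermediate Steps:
-(-232)*4*(0 + o) = -(-232)*4*(0 + 2) = -(-232)*4*2 = -(-232)*8 = -232*(-8) = 1856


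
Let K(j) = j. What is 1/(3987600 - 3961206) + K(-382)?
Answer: -10082507/26394 ≈ -382.00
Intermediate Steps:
1/(3987600 - 3961206) + K(-382) = 1/(3987600 - 3961206) - 382 = 1/26394 - 382 = -10082507/26394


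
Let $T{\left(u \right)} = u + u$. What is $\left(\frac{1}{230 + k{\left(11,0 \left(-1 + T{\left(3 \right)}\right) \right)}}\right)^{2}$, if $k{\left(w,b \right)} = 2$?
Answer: $\frac{1}{53824} \approx 1.8579 \cdot 10^{-5}$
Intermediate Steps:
$T{\left(u \right)} = 2 u$
$\left(\frac{1}{230 + k{\left(11,0 \left(-1 + T{\left(3 \right)}\right) \right)}}\right)^{2} = \left(\frac{1}{230 + 2}\right)^{2} = \left(\frac{1}{232}\right)^{2} = \frac{1}{53824}$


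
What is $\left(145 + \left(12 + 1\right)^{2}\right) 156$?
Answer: $48984$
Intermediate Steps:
$\left(145 + \left(12 + 1\right)^{2}\right) 156 = \left(145 + 13^{2}\right) 156 = \left(145 + 169\right) 156 = 314 \cdot 156 = 48984$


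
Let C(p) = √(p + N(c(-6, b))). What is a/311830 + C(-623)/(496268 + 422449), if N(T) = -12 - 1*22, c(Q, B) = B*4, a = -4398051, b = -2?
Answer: -4398051/311830 + I*√73/306239 ≈ -14.104 + 2.79e-5*I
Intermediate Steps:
c(Q, B) = 4*B
N(T) = -34 (N(T) = -12 - 22 = -34)
C(p) = √(-34 + p) (C(p) = √(p - 34) = √(-34 + p))
a/311830 + C(-623)/(496268 + 422449) = -4398051/311830 + √(-34 - 623)/(496268 + 422449) = -4398051*1/311830 + √(-657)/918717 = -4398051/311830 + (3*I*√73)*(1/918717) = -4398051/311830 + I*√73/306239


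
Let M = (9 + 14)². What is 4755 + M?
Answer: 5284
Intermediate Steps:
M = 529 (M = 23² = 529)
4755 + M = 4755 + 529 = 5284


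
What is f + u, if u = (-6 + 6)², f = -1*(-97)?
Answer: 97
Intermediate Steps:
f = 97
u = 0 (u = 0² = 0)
f + u = 97 + 0 = 97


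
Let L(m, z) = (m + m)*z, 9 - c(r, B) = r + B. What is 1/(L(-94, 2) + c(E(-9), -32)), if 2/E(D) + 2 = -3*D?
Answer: -25/8377 ≈ -0.0029844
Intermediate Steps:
E(D) = 2/(-2 - 3*D)
c(r, B) = 9 - B - r (c(r, B) = 9 - (r + B) = 9 - (B + r) = 9 + (-B - r) = 9 - B - r)
L(m, z) = 2*m*z (L(m, z) = (2*m)*z = 2*m*z)
1/(L(-94, 2) + c(E(-9), -32)) = 1/(2*(-94)*2 + (9 - 1*(-32) - (-2)/(2 + 3*(-9)))) = 1/(-376 + (9 + 32 - (-2)/(2 - 27))) = 1/(-376 + (9 + 32 - (-2)/(-25))) = 1/(-376 + (9 + 32 - (-2)*(-1)/25)) = 1/(-376 + (9 + 32 - 1*2/25)) = 1/(-376 + (9 + 32 - 2/25)) = 1/(-376 + 1023/25) = 1/(-8377/25) = -25/8377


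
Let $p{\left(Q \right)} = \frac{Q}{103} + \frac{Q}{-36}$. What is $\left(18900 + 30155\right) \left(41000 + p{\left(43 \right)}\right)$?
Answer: $\frac{7457592212545}{3708} \approx 2.0112 \cdot 10^{9}$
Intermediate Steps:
$p{\left(Q \right)} = - \frac{67 Q}{3708}$ ($p{\left(Q \right)} = Q \frac{1}{103} + Q \left(- \frac{1}{36}\right) = \frac{Q}{103} - \frac{Q}{36} = - \frac{67 Q}{3708}$)
$\left(18900 + 30155\right) \left(41000 + p{\left(43 \right)}\right) = \left(18900 + 30155\right) \left(41000 - \frac{2881}{3708}\right) = 49055 \left(41000 - \frac{2881}{3708}\right) = 49055 \cdot \frac{152025119}{3708} = \frac{7457592212545}{3708}$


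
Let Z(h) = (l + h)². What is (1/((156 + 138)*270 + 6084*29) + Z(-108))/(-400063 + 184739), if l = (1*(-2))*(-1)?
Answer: -2874348577/55083324384 ≈ -0.052182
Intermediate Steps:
l = 2 (l = -2*(-1) = 2)
Z(h) = (2 + h)²
(1/((156 + 138)*270 + 6084*29) + Z(-108))/(-400063 + 184739) = (1/((156 + 138)*270 + 6084*29) + (2 - 108)²)/(-400063 + 184739) = (1/(294*270 + 176436) + (-106)²)/(-215324) = (1/(79380 + 176436) + 11236)*(-1/215324) = (1/255816 + 11236)*(-1/215324) = (2874348577/255816)*(-1/215324) = -2874348577/55083324384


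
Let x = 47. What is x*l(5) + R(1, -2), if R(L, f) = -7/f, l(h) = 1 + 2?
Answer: 289/2 ≈ 144.50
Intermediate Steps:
l(h) = 3
x*l(5) + R(1, -2) = 47*3 - 7/(-2) = 141 - 7*(-½) = 141 + 7/2 = 289/2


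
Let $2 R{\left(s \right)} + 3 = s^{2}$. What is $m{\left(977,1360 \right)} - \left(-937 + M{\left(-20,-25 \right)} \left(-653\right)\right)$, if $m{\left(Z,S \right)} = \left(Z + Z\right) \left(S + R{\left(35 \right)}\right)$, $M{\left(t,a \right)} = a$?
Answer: $3835946$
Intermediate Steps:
$R{\left(s \right)} = - \frac{3}{2} + \frac{s^{2}}{2}$
$m{\left(Z,S \right)} = 2 Z \left(611 + S\right)$ ($m{\left(Z,S \right)} = \left(Z + Z\right) \left(S - \left(\frac{3}{2} - \frac{35^{2}}{2}\right)\right) = 2 Z \left(S + \left(- \frac{3}{2} + \frac{1}{2} \cdot 1225\right)\right) = 2 Z \left(S + \left(- \frac{3}{2} + \frac{1225}{2}\right)\right) = 2 Z \left(S + 611\right) = 2 Z \left(611 + S\right)$)
$m{\left(977,1360 \right)} - \left(-937 + M{\left(-20,-25 \right)} \left(-653\right)\right) = 2 \cdot 977 \left(611 + 1360\right) - \left(-937 - -16325\right) = 2 \cdot 977 \cdot 1971 - \left(-937 + 16325\right) = 3851334 - 15388 = 3835946$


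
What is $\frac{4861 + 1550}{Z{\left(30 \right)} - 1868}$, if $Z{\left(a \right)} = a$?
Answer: $- \frac{6411}{1838} \approx -3.488$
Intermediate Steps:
$\frac{4861 + 1550}{Z{\left(30 \right)} - 1868} = \frac{4861 + 1550}{30 - 1868} = \frac{6411}{-1838} = 6411 \left(- \frac{1}{1838}\right) = - \frac{6411}{1838}$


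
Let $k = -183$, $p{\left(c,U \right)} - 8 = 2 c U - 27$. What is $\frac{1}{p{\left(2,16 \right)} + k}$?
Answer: $- \frac{1}{138} \approx -0.0072464$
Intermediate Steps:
$p{\left(c,U \right)} = -19 + 2 U c$ ($p{\left(c,U \right)} = 8 + \left(2 c U - 27\right) = 8 + \left(2 U c - 27\right) = 8 + \left(-27 + 2 U c\right) = -19 + 2 U c$)
$\frac{1}{p{\left(2,16 \right)} + k} = \frac{1}{\left(-19 + 2 \cdot 16 \cdot 2\right) - 183} = \frac{1}{\left(-19 + 64\right) - 183} = \frac{1}{45 - 183} = \frac{1}{-138} = - \frac{1}{138}$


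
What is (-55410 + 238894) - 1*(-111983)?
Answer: 295467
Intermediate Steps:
(-55410 + 238894) - 1*(-111983) = 183484 + 111983 = 295467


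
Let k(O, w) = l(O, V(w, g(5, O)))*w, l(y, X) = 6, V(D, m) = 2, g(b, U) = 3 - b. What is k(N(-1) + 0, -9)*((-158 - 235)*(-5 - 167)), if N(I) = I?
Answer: -3650184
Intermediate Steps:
k(O, w) = 6*w
k(N(-1) + 0, -9)*((-158 - 235)*(-5 - 167)) = (6*(-9))*((-158 - 235)*(-5 - 167)) = -(-21222)*(-172) = -54*67596 = -3650184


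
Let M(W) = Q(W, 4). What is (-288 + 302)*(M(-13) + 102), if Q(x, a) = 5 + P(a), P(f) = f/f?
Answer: 1512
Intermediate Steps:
P(f) = 1
Q(x, a) = 6 (Q(x, a) = 5 + 1 = 6)
M(W) = 6
(-288 + 302)*(M(-13) + 102) = (-288 + 302)*(6 + 102) = 14*108 = 1512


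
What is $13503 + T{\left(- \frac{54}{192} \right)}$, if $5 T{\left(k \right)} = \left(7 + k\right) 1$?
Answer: $\frac{432139}{32} \approx 13504.0$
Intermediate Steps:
$T{\left(k \right)} = \frac{7}{5} + \frac{k}{5}$ ($T{\left(k \right)} = \frac{\left(7 + k\right) 1}{5} = \frac{7 + k}{5} = \frac{7}{5} + \frac{k}{5}$)
$13503 + T{\left(- \frac{54}{192} \right)} = 13503 + \left(\frac{7}{5} + \frac{\left(-54\right) \frac{1}{192}}{5}\right) = 13503 + \left(\frac{7}{5} + \frac{1}{5} \left(- \frac{9}{32}\right)\right) = 13503 + \left(\frac{7}{5} - \frac{9}{160}\right) = 13503 + \frac{43}{32} = \frac{432139}{32}$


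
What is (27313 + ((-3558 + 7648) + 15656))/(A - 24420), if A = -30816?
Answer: -47059/55236 ≈ -0.85196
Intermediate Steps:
(27313 + ((-3558 + 7648) + 15656))/(A - 24420) = (27313 + ((-3558 + 7648) + 15656))/(-30816 - 24420) = (27313 + (4090 + 15656))/(-55236) = (27313 + 19746)*(-1/55236) = 47059*(-1/55236) = -47059/55236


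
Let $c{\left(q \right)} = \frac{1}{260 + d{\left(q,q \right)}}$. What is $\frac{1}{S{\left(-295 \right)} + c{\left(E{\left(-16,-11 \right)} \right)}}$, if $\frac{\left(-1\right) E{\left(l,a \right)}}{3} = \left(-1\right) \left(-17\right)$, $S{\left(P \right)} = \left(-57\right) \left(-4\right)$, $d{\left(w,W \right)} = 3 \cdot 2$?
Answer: $\frac{266}{60649} \approx 0.0043859$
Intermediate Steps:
$d{\left(w,W \right)} = 6$
$S{\left(P \right)} = 228$
$E{\left(l,a \right)} = -51$ ($E{\left(l,a \right)} = - 3 \left(\left(-1\right) \left(-17\right)\right) = \left(-3\right) 17 = -51$)
$c{\left(q \right)} = \frac{1}{266}$ ($c{\left(q \right)} = \frac{1}{260 + 6} = \frac{1}{266}$)
$\frac{1}{S{\left(-295 \right)} + c{\left(E{\left(-16,-11 \right)} \right)}} = \frac{1}{228 + \frac{1}{266}} = \frac{1}{\frac{60649}{266}} = \frac{266}{60649}$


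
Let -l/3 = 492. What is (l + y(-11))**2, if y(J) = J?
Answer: 2211169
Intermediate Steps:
l = -1476 (l = -3*492 = -1476)
(l + y(-11))**2 = (-1476 - 11)**2 = (-1487)**2 = 2211169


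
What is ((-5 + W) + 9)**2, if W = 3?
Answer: 49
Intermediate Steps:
((-5 + W) + 9)**2 = ((-5 + 3) + 9)**2 = (-2 + 9)**2 = 7**2 = 49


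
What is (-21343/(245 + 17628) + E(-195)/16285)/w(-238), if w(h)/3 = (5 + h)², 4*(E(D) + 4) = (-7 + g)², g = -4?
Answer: -277681271/37923490395948 ≈ -7.3221e-6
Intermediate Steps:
E(D) = 105/4 (E(D) = -4 + (-7 - 4)²/4 = -4 + (¼)*(-11)² = -4 + (¼)*121 = -4 + 121/4 = 105/4)
w(h) = 3*(5 + h)²
(-21343/(245 + 17628) + E(-195)/16285)/w(-238) = (-21343/(245 + 17628) + (105/4)/16285)/((3*(5 - 238)²)) = (-21343/17873 + (105/4)*(1/16285))/((3*(-233)²)) = (-21343*1/17873 + 21/13028)/((3*54289)) = (-21343/17873 + 21/13028)/162867 = -277681271/232849444*1/162867 = -277681271/37923490395948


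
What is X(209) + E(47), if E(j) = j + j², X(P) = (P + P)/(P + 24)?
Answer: 526066/233 ≈ 2257.8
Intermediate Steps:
X(P) = 2*P/(24 + P) (X(P) = (2*P)/(24 + P) = 2*P/(24 + P))
X(209) + E(47) = 2*209/(24 + 209) + 47*(1 + 47) = 2*209/233 + 47*48 = 2*209*(1/233) + 2256 = 418/233 + 2256 = 526066/233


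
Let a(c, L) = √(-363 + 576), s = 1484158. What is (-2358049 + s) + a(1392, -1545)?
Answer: -873891 + √213 ≈ -8.7388e+5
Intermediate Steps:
a(c, L) = √213
(-2358049 + s) + a(1392, -1545) = (-2358049 + 1484158) + √213 = -873891 + √213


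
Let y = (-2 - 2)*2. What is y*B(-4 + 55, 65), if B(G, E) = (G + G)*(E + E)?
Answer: -106080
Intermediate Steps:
B(G, E) = 4*E*G (B(G, E) = (2*G)*(2*E) = 4*E*G)
y = -8 (y = -4*2 = -8)
y*B(-4 + 55, 65) = -32*65*(-4 + 55) = -32*65*51 = -8*13260 = -106080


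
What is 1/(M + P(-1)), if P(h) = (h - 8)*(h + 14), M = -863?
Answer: -1/980 ≈ -0.0010204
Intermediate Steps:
P(h) = (-8 + h)*(14 + h)
1/(M + P(-1)) = 1/(-863 + (-112 + (-1)² + 6*(-1))) = 1/(-863 + (-112 + 1 - 6)) = 1/(-863 - 117) = 1/(-980) = -1/980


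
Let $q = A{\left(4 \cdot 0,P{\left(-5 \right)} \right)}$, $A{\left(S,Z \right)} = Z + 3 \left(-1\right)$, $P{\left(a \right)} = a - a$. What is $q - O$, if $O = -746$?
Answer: $743$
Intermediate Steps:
$P{\left(a \right)} = 0$
$A{\left(S,Z \right)} = -3 + Z$ ($A{\left(S,Z \right)} = Z - 3 = -3 + Z$)
$q = -3$ ($q = -3 + 0 = -3$)
$q - O = -3 - -746 = -3 + 746 = 743$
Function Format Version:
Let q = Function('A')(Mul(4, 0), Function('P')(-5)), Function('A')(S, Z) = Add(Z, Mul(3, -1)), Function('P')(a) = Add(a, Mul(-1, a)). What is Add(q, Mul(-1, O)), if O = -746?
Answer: 743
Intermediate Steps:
Function('P')(a) = 0
Function('A')(S, Z) = Add(-3, Z) (Function('A')(S, Z) = Add(Z, -3) = Add(-3, Z))
q = -3 (q = Add(-3, 0) = -3)
Add(q, Mul(-1, O)) = Add(-3, Mul(-1, -746)) = Add(-3, 746) = 743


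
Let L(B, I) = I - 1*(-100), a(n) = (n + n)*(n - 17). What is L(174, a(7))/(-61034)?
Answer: 20/30517 ≈ 0.00065537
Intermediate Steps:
a(n) = 2*n*(-17 + n) (a(n) = (2*n)*(-17 + n) = 2*n*(-17 + n))
L(B, I) = 100 + I (L(B, I) = I + 100 = 100 + I)
L(174, a(7))/(-61034) = (100 + 2*7*(-17 + 7))/(-61034) = (100 + 2*7*(-10))*(-1/61034) = (100 - 140)*(-1/61034) = -40*(-1/61034) = 20/30517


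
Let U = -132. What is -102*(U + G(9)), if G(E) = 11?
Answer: 12342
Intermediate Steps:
-102*(U + G(9)) = -102*(-132 + 11) = -102*(-121) = 12342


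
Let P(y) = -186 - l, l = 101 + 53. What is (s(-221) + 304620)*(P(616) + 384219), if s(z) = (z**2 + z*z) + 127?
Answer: 154484042091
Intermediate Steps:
l = 154
s(z) = 127 + 2*z**2 (s(z) = (z**2 + z**2) + 127 = 2*z**2 + 127 = 127 + 2*z**2)
P(y) = -340 (P(y) = -186 - 1*154 = -186 - 154 = -340)
(s(-221) + 304620)*(P(616) + 384219) = ((127 + 2*(-221)**2) + 304620)*(-340 + 384219) = ((127 + 2*48841) + 304620)*383879 = ((127 + 97682) + 304620)*383879 = (97809 + 304620)*383879 = 402429*383879 = 154484042091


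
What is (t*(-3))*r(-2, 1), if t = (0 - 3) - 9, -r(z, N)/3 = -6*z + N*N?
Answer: -1404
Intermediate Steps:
r(z, N) = -3*N² + 18*z (r(z, N) = -3*(-6*z + N*N) = -3*(-6*z + N²) = -3*(N² - 6*z) = -3*N² + 18*z)
t = -12 (t = -3 - 9 = -12)
(t*(-3))*r(-2, 1) = (-12*(-3))*(-3*1² + 18*(-2)) = 36*(-3*1 - 36) = 36*(-3 - 36) = 36*(-39) = -1404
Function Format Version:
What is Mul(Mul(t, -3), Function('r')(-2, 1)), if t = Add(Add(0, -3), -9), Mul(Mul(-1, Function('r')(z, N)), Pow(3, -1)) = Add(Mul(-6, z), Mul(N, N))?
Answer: -1404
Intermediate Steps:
Function('r')(z, N) = Add(Mul(-3, Pow(N, 2)), Mul(18, z)) (Function('r')(z, N) = Mul(-3, Add(Mul(-6, z), Mul(N, N))) = Mul(-3, Add(Mul(-6, z), Pow(N, 2))) = Mul(-3, Add(Pow(N, 2), Mul(-6, z))) = Add(Mul(-3, Pow(N, 2)), Mul(18, z)))
t = -12 (t = Add(-3, -9) = -12)
Mul(Mul(t, -3), Function('r')(-2, 1)) = Mul(Mul(-12, -3), Add(Mul(-3, Pow(1, 2)), Mul(18, -2))) = Mul(36, Add(Mul(-3, 1), -36)) = Mul(36, Add(-3, -36)) = Mul(36, -39) = -1404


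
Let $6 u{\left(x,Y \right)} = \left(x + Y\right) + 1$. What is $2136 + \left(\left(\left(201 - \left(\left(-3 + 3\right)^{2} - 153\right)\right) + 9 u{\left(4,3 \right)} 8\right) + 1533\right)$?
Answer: $4119$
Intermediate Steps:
$u{\left(x,Y \right)} = \frac{1}{6} + \frac{Y}{6} + \frac{x}{6}$ ($u{\left(x,Y \right)} = \frac{\left(x + Y\right) + 1}{6} = \frac{\left(Y + x\right) + 1}{6} = \frac{1 + Y + x}{6} = \frac{1}{6} + \frac{Y}{6} + \frac{x}{6}$)
$2136 + \left(\left(\left(201 - \left(\left(-3 + 3\right)^{2} - 153\right)\right) + 9 u{\left(4,3 \right)} 8\right) + 1533\right) = 2136 + \left(\left(\left(201 - \left(\left(-3 + 3\right)^{2} - 153\right)\right) + 9 \left(\frac{1}{6} + \frac{1}{6} \cdot 3 + \frac{1}{6} \cdot 4\right) 8\right) + 1533\right) = 2136 + \left(\left(\left(201 - \left(0^{2} - 153\right)\right) + 9 \left(\frac{1}{6} + \frac{1}{2} + \frac{2}{3}\right) 8\right) + 1533\right) = 2136 + \left(\left(\left(201 - \left(0 - 153\right)\right) + 9 \cdot \frac{4}{3} \cdot 8\right) + 1533\right) = 2136 + \left(\left(\left(201 - -153\right) + 12 \cdot 8\right) + 1533\right) = 2136 + \left(\left(\left(201 + 153\right) + 96\right) + 1533\right) = 2136 + \left(\left(354 + 96\right) + 1533\right) = 2136 + \left(450 + 1533\right) = 2136 + 1983 = 4119$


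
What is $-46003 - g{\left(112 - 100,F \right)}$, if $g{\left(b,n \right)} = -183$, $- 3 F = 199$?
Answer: $-45820$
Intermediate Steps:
$F = - \frac{199}{3}$ ($F = \left(- \frac{1}{3}\right) 199 = - \frac{199}{3} \approx -66.333$)
$-46003 - g{\left(112 - 100,F \right)} = -46003 - -183 = -46003 + 183 = -45820$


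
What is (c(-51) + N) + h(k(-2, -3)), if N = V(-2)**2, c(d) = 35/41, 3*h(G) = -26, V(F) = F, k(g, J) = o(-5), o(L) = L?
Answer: -469/123 ≈ -3.8130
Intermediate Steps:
k(g, J) = -5
h(G) = -26/3 (h(G) = (1/3)*(-26) = -26/3)
c(d) = 35/41 (c(d) = 35*(1/41) = 35/41)
N = 4 (N = (-2)**2 = 4)
(c(-51) + N) + h(k(-2, -3)) = (35/41 + 4) - 26/3 = 199/41 - 26/3 = -469/123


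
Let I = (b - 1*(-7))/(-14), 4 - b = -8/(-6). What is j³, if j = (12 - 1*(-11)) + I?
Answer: 822656953/74088 ≈ 11104.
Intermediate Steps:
b = 8/3 (b = 4 - (-8)/(-6) = 4 - (-8)*(-1)/6 = 4 - 1*4/3 = 4 - 4/3 = 8/3 ≈ 2.6667)
I = -29/42 (I = (8/3 - 1*(-7))/(-14) = (8/3 + 7)*(-1/14) = (29/3)*(-1/14) = -29/42 ≈ -0.69048)
j = 937/42 (j = (12 - 1*(-11)) - 29/42 = (12 + 11) - 29/42 = 23 - 29/42 = 937/42 ≈ 22.310)
j³ = (937/42)³ = 822656953/74088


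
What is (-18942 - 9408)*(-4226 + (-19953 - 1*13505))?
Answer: 1068341400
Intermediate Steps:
(-18942 - 9408)*(-4226 + (-19953 - 1*13505)) = -28350*(-4226 + (-19953 - 13505)) = -28350*(-4226 - 33458) = -28350*(-37684) = 1068341400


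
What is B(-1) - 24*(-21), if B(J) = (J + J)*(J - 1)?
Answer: 508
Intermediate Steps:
B(J) = 2*J*(-1 + J) (B(J) = (2*J)*(-1 + J) = 2*J*(-1 + J))
B(-1) - 24*(-21) = 2*(-1)*(-1 - 1) - 24*(-21) = 2*(-1)*(-2) + 504 = 4 + 504 = 508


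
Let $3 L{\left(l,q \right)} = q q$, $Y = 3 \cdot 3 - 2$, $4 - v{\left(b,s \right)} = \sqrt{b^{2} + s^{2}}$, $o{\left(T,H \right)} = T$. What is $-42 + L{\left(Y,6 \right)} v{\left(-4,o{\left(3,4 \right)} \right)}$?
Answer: $-54$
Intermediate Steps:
$v{\left(b,s \right)} = 4 - \sqrt{b^{2} + s^{2}}$
$Y = 7$ ($Y = 9 - 2 = 7$)
$L{\left(l,q \right)} = \frac{q^{2}}{3}$ ($L{\left(l,q \right)} = \frac{q q}{3} = \frac{q^{2}}{3}$)
$-42 + L{\left(Y,6 \right)} v{\left(-4,o{\left(3,4 \right)} \right)} = -42 + \frac{6^{2}}{3} \left(4 - \sqrt{\left(-4\right)^{2} + 3^{2}}\right) = -42 + \frac{1}{3} \cdot 36 \left(4 - \sqrt{16 + 9}\right) = -42 + 12 \left(4 - \sqrt{25}\right) = -42 + 12 \left(4 - 5\right) = -42 + 12 \left(-1\right) = -42 - 12 = -54$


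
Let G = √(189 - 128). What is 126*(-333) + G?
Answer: -41958 + √61 ≈ -41950.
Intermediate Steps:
G = √61 ≈ 7.8102
126*(-333) + G = 126*(-333) + √61 = -41958 + √61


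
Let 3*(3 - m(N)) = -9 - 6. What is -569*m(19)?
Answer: -4552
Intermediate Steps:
m(N) = 8 (m(N) = 3 - (-9 - 6)/3 = 3 - 1/3*(-15) = 3 + 5 = 8)
-569*m(19) = -569*8 = -4552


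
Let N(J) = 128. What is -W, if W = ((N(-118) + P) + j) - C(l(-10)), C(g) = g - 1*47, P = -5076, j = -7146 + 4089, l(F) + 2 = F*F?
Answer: 8056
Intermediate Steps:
l(F) = -2 + F² (l(F) = -2 + F*F = -2 + F²)
j = -3057
C(g) = -47 + g (C(g) = g - 47 = -47 + g)
W = -8056 (W = ((128 - 5076) - 3057) - (-47 + (-2 + (-10)²)) = (-4948 - 3057) - (-47 + (-2 + 100)) = -8005 - (-47 + 98) = -8005 - 1*51 = -8005 - 51 = -8056)
-W = -1*(-8056) = 8056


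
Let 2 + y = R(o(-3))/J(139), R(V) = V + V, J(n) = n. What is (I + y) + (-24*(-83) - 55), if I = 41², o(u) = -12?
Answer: 502600/139 ≈ 3615.8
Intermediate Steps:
I = 1681
R(V) = 2*V
y = -302/139 (y = -2 + (2*(-12))/139 = -2 - 24*1/139 = -2 - 24/139 = -302/139 ≈ -2.1727)
(I + y) + (-24*(-83) - 55) = (1681 - 302/139) + (-24*(-83) - 55) = 233357/139 + (1992 - 55) = 233357/139 + 1937 = 502600/139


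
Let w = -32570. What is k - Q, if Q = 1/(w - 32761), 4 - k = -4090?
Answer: 267465115/65331 ≈ 4094.0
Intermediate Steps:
k = 4094 (k = 4 - 1*(-4090) = 4 + 4090 = 4094)
Q = -1/65331 (Q = 1/(-32570 - 32761) = 1/(-65331) = -1/65331 ≈ -1.5307e-5)
k - Q = 4094 - 1*(-1/65331) = 4094 + 1/65331 = 267465115/65331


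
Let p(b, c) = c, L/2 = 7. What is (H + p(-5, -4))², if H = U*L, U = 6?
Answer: 6400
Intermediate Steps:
L = 14 (L = 2*7 = 14)
H = 84 (H = 6*14 = 84)
(H + p(-5, -4))² = (84 - 4)² = 80² = 6400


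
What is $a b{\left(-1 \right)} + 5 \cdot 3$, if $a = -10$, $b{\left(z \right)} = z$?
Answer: $25$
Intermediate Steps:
$a b{\left(-1 \right)} + 5 \cdot 3 = \left(-10\right) \left(-1\right) + 5 \cdot 3 = 10 + 15 = 25$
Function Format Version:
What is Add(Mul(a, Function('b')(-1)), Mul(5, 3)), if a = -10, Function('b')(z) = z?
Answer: 25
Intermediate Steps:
Add(Mul(a, Function('b')(-1)), Mul(5, 3)) = Add(Mul(-10, -1), Mul(5, 3)) = Add(10, 15) = 25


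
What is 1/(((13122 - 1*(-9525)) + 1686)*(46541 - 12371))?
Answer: 1/831458610 ≈ 1.2027e-9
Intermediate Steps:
1/(((13122 - 1*(-9525)) + 1686)*(46541 - 12371)) = 1/(((13122 + 9525) + 1686)*34170) = 1/((22647 + 1686)*34170) = 1/(24333*34170) = 1/831458610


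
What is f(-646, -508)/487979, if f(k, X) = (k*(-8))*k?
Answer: -3338528/487979 ≈ -6.8415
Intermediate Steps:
f(k, X) = -8*k**2 (f(k, X) = (-8*k)*k = -8*k**2)
f(-646, -508)/487979 = -8*(-646)**2/487979 = -8*417316*(1/487979) = -3338528*1/487979 = -3338528/487979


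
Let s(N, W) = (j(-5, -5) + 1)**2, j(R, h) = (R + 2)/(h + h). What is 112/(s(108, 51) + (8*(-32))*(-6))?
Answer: 1600/21967 ≈ 0.072837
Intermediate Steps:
j(R, h) = (2 + R)/(2*h) (j(R, h) = (2 + R)/((2*h)) = (2 + R)*(1/(2*h)) = (2 + R)/(2*h))
s(N, W) = 169/100 (s(N, W) = ((1/2)*(2 - 5)/(-5) + 1)**2 = ((1/2)*(-1/5)*(-3) + 1)**2 = (3/10 + 1)**2 = (13/10)**2 = 169/100)
112/(s(108, 51) + (8*(-32))*(-6)) = 112/(169/100 + (8*(-32))*(-6)) = 112/(169/100 - 256*(-6)) = 112/(169/100 + 1536) = 112/(153769/100) = 112*(100/153769) = 1600/21967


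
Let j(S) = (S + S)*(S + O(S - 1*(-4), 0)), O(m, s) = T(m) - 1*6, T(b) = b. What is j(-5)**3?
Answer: 1728000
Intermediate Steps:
O(m, s) = -6 + m (O(m, s) = m - 1*6 = m - 6 = -6 + m)
j(S) = 2*S*(-2 + 2*S) (j(S) = (S + S)*(S + (-6 + (S - 1*(-4)))) = (2*S)*(S + (-6 + (S + 4))) = (2*S)*(S + (-6 + (4 + S))) = (2*S)*(S + (-2 + S)) = (2*S)*(-2 + 2*S) = 2*S*(-2 + 2*S))
j(-5)**3 = (4*(-5)*(-1 - 5))**3 = (4*(-5)*(-6))**3 = 120**3 = 1728000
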